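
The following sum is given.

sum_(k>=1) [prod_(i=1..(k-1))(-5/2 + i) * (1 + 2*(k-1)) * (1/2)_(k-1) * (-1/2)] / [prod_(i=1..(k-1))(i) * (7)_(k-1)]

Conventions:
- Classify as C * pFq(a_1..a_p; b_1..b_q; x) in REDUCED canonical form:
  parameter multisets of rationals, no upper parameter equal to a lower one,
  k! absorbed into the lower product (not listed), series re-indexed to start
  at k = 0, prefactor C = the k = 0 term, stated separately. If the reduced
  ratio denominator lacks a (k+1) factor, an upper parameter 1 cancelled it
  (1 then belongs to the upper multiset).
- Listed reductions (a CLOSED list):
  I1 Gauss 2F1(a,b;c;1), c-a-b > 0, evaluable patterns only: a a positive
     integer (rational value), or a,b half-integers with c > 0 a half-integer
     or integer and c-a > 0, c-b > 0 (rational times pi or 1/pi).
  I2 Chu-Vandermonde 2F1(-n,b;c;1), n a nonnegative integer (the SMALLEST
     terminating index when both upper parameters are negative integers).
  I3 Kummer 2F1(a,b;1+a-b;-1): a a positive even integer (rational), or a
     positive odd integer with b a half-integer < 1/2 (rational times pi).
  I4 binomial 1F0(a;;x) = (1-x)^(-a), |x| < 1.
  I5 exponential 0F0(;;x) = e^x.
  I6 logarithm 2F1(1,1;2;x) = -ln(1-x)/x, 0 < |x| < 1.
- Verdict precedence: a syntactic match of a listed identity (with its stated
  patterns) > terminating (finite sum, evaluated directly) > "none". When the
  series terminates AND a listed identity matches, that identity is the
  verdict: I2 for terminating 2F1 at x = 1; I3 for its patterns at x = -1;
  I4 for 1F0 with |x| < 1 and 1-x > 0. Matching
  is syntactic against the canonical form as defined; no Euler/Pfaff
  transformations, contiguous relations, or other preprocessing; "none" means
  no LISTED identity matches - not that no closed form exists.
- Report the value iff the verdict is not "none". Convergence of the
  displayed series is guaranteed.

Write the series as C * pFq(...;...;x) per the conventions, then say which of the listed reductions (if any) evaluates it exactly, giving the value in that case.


Canonical form: C = -1/2 times 2F1 with upper {-3/2, 3/2}, lower {7}, x = 1. Verdict (x = 1): Gauss's theorem I1 (half-integer case) applies (x = 1; upper {-3/2, 3/2} half-integers, c = 7 in the evaluable pattern). Value: (-1048576/945945) / pi.

Key step: t_0 being -1/2, the (2k+1) factor (C = -1/2, x = 1) shifts (1/2)_k to (3/2)_k.
Ratio: r(k) = 1 * (k-3/2) (k+3/2) / [(k+7) (k+1)] ; factor over Q: parameters, x = 1, and C = -1/2.


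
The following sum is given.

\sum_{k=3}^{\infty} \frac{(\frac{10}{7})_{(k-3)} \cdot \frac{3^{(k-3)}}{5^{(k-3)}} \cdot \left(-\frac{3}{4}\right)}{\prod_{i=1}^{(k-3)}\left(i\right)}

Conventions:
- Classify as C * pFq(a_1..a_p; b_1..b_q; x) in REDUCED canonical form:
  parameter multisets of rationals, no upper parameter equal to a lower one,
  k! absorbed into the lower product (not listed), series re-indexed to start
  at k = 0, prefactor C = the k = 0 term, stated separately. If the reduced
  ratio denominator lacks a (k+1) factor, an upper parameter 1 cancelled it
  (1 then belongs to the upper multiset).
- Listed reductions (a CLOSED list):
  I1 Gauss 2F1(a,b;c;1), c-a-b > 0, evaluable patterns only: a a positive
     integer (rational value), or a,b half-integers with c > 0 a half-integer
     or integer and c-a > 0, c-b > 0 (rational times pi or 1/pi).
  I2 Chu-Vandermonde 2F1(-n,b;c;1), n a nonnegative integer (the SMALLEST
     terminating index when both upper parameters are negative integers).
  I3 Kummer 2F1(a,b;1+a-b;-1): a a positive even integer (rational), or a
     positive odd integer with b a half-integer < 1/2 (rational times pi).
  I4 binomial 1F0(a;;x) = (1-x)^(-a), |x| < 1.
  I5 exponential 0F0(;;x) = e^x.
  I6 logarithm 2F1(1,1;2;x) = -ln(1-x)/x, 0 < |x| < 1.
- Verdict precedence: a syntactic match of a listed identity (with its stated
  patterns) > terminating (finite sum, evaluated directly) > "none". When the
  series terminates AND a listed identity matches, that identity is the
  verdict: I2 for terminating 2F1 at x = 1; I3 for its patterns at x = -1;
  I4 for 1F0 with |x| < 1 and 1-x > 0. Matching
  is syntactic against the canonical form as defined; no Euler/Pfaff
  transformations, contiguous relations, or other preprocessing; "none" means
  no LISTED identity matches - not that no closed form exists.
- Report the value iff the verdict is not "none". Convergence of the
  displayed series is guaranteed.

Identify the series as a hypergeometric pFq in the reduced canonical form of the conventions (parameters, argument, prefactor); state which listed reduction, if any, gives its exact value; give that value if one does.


Canonical form: C = -\frac{3}{4} times 1F0 with upper {\frac{10}{7}}, lower {-}, x = \frac{3}{5}. Verdict at x = \frac{3}{5}: binomial (I4) matches (the 1F0 binomial series: exponent -10/7, x = \frac{3}{5}). Sum: \left(-\frac{3}{4}\right) \cdot \left(\frac{2}{5}\right)^{-\frac{10}{7}}.

Key observation: t_0 being -\frac{3}{4}, the two geometric factors (C = -3/4) combine into one argument.
Adjacent-term ratio: r(k) = \frac{3}{5} * (k+\frac{10}{7}) / [(k+1)] - rational in k. x = \frac{3}{5}; t_0 = -\frac{3}{4}; negate the roots.


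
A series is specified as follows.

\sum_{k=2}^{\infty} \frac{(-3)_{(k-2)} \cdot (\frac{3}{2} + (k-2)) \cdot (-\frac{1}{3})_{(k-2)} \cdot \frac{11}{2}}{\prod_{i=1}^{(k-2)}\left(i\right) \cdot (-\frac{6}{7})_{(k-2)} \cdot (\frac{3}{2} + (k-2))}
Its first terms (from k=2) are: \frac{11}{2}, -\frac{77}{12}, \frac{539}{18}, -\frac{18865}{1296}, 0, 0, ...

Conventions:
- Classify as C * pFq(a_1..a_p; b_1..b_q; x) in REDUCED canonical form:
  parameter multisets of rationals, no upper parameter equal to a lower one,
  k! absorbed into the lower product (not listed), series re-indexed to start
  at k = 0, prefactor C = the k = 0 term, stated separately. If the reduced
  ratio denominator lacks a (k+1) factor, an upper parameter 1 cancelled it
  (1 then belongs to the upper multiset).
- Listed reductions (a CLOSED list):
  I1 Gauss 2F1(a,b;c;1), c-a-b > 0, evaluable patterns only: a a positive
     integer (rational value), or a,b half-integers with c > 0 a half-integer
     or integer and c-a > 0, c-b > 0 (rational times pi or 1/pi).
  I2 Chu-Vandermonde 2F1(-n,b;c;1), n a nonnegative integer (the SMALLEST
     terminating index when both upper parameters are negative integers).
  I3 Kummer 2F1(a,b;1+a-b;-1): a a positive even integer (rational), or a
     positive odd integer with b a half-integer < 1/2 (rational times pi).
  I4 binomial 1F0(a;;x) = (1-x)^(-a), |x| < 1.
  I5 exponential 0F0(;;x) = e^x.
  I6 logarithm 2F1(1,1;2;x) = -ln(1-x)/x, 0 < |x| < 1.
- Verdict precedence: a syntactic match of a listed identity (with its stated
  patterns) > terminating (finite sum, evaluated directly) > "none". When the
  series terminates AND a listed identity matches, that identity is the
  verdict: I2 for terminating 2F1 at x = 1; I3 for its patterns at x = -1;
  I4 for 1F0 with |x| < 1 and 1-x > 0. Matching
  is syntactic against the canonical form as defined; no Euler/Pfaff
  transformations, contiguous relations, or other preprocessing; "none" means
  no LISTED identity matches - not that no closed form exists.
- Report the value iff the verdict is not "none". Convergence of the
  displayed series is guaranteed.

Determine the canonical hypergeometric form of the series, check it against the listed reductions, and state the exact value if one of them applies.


Canonical form: C = \frac{11}{2} times 2F1 with upper {-3, -\frac{1}{3}}, lower {-\frac{6}{7}}, x = 1. Verdict (x = 1): Vandermonde's identity (I2) applies (terminating 2F1 at x = 1 with n = 3, b = -1/3, c = -\frac{6}{7}). Hence: \frac{18755}{1296}.

Key step: t_0 = \frac{11}{2} here, and striking the common factor k + 3/2 reduces the term (prefactor 11/2).
Ratio: r(k) = 1 * (k-3) (k-\frac{1}{3}) / [(k-\frac{6}{7}) (k+1)] - poly over poly, x = 1 from leading terms; C = \frac{11}{2} at k = 0.


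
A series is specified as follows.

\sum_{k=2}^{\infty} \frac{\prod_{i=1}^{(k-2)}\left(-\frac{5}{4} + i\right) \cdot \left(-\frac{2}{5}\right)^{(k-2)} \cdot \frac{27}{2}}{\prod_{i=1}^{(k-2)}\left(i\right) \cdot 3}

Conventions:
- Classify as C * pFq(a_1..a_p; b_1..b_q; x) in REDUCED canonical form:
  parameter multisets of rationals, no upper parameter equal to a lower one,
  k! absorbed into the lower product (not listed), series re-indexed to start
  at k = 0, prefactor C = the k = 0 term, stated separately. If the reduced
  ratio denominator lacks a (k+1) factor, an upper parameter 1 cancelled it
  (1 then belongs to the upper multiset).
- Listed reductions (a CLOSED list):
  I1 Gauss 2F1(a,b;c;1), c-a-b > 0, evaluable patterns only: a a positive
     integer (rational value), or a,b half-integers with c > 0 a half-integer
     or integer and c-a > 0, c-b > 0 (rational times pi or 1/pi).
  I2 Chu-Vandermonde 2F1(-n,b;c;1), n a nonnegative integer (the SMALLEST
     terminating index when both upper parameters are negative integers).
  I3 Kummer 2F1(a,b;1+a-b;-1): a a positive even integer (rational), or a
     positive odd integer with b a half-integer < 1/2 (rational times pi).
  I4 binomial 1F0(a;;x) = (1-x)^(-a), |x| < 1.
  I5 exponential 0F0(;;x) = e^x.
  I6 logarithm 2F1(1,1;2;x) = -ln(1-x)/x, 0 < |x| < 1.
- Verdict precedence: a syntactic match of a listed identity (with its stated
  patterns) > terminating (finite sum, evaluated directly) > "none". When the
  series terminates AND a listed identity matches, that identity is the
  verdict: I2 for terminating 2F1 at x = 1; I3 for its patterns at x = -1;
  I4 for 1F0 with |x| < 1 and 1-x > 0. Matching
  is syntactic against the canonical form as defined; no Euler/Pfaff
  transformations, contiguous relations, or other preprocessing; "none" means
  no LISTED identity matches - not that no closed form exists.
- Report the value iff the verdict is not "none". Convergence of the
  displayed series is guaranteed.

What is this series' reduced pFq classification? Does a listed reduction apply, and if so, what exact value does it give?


Canonical form: C = \frac{9}{2} times 1F0 with upper {-\frac{1}{4}}, lower {-}, x = -\frac{2}{5}. Verdict: the binomial series (I4) applies (the 1F0 binomial series: exponent 1/4, x = -\frac{2}{5}). Value: \frac{9}{2} \cdot \left(\frac{7}{5}\right)^{\frac{1}{4}}.

Key step: t_0 being \frac{9}{2}, the running product (C = 9/2) telescopes to a rising factorial.
Adjacent-term ratio: r(k) = -\frac{2}{5} * (k-\frac{1}{4}) / [(k+1)] ; factor over Q: parameters, x = -\frac{2}{5}, and C = \frac{9}{2}.


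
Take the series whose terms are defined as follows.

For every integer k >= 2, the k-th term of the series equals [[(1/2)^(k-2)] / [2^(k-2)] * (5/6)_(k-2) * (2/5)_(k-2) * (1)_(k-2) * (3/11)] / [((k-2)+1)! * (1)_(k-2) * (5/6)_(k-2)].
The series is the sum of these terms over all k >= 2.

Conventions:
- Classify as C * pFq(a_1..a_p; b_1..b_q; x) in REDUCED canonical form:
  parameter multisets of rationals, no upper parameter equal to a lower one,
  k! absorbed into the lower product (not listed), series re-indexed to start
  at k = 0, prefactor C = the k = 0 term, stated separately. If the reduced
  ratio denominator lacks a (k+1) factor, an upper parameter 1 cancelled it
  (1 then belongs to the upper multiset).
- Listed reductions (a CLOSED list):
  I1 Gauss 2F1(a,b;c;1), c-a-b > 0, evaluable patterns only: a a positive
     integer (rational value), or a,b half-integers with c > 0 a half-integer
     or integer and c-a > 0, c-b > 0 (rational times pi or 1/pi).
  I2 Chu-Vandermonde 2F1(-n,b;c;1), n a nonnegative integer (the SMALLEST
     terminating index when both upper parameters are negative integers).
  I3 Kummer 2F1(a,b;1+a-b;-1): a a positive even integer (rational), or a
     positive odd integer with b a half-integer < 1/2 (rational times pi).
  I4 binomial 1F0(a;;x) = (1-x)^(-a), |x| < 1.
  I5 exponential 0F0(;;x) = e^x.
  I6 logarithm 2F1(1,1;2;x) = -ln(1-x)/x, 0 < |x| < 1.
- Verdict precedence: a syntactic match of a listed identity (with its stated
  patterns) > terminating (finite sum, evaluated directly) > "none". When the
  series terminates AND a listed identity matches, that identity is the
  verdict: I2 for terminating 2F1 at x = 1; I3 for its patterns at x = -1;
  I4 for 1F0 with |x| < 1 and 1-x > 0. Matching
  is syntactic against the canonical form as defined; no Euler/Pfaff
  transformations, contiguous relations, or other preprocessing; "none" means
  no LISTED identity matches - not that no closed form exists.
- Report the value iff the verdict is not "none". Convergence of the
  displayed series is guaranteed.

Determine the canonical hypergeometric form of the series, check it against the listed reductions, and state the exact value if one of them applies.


Prefactor 3/11, argument 1/4: 2F1 with upper {2/5, 1} over lower {2}. Verdict: none (x = 1/4): each listed identity misses the multisets {2/5, 1} ; {2}.

Structural cue: from the first term 3/11: (1)_k (C = 3/11) is k! itself.
Ratio: r(k) = (1/4) * (k+2/5) (k+1) / [(k+2) (k+1)] ; factor over Q: parameters, x = (1/4), and C = 3/11.


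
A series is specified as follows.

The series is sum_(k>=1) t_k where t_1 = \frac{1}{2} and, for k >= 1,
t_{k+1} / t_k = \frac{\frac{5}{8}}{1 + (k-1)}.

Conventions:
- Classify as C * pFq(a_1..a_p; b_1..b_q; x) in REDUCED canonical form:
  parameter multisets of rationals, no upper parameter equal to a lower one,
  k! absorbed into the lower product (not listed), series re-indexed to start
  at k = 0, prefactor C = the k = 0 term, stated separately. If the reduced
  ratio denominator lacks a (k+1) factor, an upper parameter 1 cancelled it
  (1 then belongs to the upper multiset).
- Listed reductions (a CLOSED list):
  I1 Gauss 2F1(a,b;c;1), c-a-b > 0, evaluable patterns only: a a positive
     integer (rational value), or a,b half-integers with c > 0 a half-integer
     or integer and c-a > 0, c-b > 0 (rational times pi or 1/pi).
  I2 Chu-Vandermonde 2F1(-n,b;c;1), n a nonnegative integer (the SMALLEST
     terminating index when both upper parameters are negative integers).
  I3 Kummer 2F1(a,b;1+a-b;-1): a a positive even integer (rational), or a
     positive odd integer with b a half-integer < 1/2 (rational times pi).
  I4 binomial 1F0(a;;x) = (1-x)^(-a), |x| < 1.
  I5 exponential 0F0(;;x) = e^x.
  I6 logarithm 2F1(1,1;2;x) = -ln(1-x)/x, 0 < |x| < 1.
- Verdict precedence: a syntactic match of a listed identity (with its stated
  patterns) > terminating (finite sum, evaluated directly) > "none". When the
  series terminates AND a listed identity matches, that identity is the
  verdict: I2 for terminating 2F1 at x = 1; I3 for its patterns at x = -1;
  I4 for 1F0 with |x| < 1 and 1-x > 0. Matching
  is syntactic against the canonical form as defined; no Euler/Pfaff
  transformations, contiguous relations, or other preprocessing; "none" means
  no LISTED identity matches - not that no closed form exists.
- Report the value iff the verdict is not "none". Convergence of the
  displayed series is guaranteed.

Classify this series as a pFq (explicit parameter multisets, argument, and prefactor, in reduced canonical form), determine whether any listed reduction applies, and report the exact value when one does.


Key step: t_0 = \frac{1}{2} here, and factor the ratio over Q (C = 1/2): negated roots = parameters.
Step ratio: r(k) = \frac{5}{8} * 1 / [(k+1)] ; factor over Q: parameters, x = \frac{5}{8}, and C = \frac{1}{2}.

Canonical form: C = \frac{1}{2} times 0F0 with upper {-}, lower {-}, x = \frac{5}{8}. Verdict (x = \frac{5}{8}): the I5 exponential reduction applies (the 0F0 exponential series at x = \frac{5}{8}). Hence: \frac{1}{2} \cdot e^{\frac{5}{8}}.


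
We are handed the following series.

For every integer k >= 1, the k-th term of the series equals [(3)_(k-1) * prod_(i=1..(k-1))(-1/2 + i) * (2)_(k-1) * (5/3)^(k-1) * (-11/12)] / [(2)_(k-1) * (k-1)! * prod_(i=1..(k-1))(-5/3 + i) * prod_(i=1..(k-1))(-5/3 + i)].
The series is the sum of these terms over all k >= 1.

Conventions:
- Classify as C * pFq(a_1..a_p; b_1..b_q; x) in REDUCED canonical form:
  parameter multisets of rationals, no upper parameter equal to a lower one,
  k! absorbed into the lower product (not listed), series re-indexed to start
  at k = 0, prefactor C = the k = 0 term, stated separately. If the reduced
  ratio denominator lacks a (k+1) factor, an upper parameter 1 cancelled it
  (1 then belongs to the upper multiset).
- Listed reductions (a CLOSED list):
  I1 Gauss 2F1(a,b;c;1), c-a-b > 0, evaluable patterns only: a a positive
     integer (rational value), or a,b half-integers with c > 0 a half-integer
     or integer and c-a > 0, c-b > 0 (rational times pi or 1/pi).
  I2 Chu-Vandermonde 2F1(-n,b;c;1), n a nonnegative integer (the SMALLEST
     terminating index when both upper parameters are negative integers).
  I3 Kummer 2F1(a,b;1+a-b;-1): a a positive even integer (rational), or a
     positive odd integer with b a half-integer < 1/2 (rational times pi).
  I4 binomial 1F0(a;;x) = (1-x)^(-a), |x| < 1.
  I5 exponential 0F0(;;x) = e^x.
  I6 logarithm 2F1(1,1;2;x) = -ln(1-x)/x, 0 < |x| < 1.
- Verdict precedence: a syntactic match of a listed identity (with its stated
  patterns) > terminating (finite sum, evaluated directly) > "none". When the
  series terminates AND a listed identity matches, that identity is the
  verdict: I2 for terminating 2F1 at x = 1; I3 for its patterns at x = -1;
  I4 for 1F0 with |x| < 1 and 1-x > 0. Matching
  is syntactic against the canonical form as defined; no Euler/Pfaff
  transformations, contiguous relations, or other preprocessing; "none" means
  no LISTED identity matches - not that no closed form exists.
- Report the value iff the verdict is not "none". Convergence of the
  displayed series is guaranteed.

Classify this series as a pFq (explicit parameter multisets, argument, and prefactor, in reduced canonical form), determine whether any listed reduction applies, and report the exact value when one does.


The series (x = 5/3) is 2F2: upper {1/2, 3}, lower {-2/3, -2/3}, prefactor -11/12. Verdict: none. Every listed pattern misses the 2F2 form at 5/3, upper {1/2, 3}.

Key step: t_0 = -11/12 here, and the lower running product (prefactor -11/12) is a rising factorial.
Term ratio: r(k) = (5/3) * (k+1/2) (k+3) / [(k-2/3) (k-2/3) (k+1)] ; factor over Q: parameters, x = (5/3), and C = -11/12.


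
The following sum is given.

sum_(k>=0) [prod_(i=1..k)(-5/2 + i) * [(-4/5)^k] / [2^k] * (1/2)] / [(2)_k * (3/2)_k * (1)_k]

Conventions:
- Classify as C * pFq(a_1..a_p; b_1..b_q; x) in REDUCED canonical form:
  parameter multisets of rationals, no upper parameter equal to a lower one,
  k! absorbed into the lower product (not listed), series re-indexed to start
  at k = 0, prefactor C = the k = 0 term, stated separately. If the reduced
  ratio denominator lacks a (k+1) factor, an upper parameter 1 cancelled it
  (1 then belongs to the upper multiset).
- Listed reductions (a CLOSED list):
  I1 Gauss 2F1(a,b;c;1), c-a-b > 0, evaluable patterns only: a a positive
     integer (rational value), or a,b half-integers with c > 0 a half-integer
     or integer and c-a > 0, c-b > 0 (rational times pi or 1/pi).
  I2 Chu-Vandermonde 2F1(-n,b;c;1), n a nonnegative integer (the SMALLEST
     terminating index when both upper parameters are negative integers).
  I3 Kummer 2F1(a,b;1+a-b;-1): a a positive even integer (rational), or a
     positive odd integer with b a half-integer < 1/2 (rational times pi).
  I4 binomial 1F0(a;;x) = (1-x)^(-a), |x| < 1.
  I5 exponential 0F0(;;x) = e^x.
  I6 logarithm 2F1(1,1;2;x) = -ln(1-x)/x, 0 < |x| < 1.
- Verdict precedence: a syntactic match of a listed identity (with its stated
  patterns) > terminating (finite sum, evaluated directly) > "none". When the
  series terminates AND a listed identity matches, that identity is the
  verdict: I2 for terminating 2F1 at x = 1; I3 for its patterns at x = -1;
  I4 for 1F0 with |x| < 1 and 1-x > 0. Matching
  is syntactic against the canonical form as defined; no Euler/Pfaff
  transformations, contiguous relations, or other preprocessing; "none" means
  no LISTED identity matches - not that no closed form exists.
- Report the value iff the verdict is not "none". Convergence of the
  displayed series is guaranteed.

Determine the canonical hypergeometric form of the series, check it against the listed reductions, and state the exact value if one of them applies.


Classification (C = 1/2): 1F2 with upper {-3/2}, lower {3/2, 2}, argument x = -2/5. Verdict: no listed reduction: x = -2/5 and upper {-3/2} fail every I1-I6 pattern.

Structural cue: t_0 being 1/2, the two k-th powers (C = 1/2) combine into one argument.
Step ratio: r(k) = (-2/5) * (k-3/2) / [(k+3/2) (k+2) (k+1)] ; factor over Q: parameters, x = (-2/5), and C = 1/2.


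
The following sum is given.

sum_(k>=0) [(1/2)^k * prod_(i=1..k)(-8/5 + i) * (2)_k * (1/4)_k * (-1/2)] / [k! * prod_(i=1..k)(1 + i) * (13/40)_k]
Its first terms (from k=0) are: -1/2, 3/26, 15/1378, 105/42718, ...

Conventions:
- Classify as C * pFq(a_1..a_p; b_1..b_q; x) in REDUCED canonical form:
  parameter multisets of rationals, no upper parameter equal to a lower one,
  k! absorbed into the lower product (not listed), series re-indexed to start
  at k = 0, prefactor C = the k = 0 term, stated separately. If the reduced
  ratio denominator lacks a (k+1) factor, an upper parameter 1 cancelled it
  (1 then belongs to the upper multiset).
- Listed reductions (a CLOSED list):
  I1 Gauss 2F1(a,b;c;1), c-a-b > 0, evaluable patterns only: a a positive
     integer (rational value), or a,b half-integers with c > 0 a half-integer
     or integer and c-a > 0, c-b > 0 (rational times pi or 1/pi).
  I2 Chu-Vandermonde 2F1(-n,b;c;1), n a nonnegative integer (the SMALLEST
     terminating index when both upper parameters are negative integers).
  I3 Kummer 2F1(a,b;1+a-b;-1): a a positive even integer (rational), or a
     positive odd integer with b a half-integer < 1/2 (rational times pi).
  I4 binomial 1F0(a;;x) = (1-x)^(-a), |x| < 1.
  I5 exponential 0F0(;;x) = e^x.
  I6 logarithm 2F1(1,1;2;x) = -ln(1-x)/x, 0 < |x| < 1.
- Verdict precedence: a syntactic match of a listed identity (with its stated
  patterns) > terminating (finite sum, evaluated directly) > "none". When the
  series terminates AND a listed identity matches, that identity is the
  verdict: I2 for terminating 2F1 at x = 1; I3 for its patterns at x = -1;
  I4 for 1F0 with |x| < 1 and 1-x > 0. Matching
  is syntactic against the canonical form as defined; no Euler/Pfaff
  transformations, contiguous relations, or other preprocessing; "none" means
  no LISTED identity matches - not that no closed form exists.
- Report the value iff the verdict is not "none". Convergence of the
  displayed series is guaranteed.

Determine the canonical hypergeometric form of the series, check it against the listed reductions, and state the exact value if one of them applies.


Prefactor -1/2, argument 1/2: 2F1 with upper {-3/5, 1/4} over lower {13/40}. Verdict: none - this 2F1 at x = 1/2 matches no listed pattern, and upper {-3/5, 1/4} holds no stopper.

Key step: with t_0 = -1/2, the parameter 2 appears in both the upper and lower lists and cancels.
Adjacent-term ratio: r(k) = (1/2) * (k-3/5) (k+1/4) / [(k+13/40) (k+1)] - poly over poly, x = (1/2) from leading terms; C = -1/2 at k = 0.


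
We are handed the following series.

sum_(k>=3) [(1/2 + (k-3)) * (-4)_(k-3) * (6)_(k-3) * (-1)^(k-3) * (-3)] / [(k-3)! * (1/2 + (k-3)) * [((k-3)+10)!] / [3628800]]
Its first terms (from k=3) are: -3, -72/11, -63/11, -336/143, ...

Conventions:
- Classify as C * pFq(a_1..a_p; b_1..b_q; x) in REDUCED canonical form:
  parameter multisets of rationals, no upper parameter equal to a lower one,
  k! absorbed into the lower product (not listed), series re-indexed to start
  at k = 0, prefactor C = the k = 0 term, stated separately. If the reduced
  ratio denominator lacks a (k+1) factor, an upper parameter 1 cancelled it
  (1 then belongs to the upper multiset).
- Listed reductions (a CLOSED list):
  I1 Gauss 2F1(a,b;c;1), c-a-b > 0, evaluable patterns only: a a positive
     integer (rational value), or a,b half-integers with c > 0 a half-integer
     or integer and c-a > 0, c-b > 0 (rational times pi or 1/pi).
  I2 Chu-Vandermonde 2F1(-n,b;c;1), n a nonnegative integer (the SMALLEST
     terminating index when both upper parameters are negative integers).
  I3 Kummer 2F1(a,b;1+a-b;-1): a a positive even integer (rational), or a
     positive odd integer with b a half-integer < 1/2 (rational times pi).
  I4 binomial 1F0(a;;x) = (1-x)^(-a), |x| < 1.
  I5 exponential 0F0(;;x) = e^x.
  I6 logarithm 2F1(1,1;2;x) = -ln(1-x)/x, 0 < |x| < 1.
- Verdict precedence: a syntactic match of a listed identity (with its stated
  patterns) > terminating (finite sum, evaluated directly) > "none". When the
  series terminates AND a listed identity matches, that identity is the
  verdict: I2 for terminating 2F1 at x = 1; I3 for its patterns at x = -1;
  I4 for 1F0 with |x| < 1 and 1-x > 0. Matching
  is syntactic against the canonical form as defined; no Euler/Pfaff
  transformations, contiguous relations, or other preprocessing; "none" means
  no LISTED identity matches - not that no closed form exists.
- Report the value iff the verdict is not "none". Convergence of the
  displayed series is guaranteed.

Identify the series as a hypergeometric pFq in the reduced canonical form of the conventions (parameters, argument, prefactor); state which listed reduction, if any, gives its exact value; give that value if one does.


The series (x = -1) is 2F1: upper {-4, 6}, lower {11}, prefactor -3. Verdict: the Kummer evaluation I3 matches (x = -1; c = 11 equals 1+a-b for upper {-4, 6}: listed pattern). Its exact value is -18.

First insight: x = (-1) and striking the common factor k + 1/2 reduces the term (C = -3).
Adjacent-term ratio: r(k) = (-1) * (k-4) (k+6) / [(k+11) (k+1)] - rational in k, leading ratio (-1); with t_0 = -3, classification follows.


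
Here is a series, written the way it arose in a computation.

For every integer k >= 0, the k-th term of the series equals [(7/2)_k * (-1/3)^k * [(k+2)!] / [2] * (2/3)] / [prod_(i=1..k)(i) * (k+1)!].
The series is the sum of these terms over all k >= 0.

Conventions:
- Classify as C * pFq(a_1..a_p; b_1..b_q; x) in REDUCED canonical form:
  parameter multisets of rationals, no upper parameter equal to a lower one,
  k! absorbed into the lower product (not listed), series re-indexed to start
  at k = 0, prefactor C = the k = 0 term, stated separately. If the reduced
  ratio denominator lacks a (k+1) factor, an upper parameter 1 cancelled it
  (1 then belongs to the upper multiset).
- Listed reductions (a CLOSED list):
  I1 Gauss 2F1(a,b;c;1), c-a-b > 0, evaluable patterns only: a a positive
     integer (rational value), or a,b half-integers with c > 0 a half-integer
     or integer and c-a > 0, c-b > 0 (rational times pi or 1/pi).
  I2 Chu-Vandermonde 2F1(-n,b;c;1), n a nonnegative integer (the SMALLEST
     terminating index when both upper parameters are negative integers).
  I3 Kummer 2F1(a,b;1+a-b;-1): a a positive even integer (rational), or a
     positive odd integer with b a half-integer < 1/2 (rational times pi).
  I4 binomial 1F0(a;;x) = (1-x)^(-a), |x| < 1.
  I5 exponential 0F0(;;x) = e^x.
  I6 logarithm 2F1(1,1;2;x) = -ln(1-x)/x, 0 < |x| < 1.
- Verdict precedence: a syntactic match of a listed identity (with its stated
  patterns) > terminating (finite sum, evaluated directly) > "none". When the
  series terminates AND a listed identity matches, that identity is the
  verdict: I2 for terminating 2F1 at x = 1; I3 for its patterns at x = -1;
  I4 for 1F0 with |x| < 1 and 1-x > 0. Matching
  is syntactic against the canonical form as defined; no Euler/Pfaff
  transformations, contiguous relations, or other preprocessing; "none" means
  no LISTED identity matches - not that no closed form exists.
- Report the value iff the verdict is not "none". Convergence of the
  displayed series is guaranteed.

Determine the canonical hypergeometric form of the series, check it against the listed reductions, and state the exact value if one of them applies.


x = -1/3 here; the reduced form reads 2F1, upper {3, 7/2}, lower {2}, C = 2/3. Verdict: none here - no I1-I6 shape fits x = -1/3 with lower {2}.

First insight: from the first term 2/3: the denominator's factorial ratio (C = 2/3, x = -1/3) is a lower Pochhammer.
Consecutive-term ratio: r(k) = (-1/3) * (k+3) (k+7/2) / [(k+2) (k+1)] ; factor over Q: parameters, x = (-1/3), and C = 2/3.


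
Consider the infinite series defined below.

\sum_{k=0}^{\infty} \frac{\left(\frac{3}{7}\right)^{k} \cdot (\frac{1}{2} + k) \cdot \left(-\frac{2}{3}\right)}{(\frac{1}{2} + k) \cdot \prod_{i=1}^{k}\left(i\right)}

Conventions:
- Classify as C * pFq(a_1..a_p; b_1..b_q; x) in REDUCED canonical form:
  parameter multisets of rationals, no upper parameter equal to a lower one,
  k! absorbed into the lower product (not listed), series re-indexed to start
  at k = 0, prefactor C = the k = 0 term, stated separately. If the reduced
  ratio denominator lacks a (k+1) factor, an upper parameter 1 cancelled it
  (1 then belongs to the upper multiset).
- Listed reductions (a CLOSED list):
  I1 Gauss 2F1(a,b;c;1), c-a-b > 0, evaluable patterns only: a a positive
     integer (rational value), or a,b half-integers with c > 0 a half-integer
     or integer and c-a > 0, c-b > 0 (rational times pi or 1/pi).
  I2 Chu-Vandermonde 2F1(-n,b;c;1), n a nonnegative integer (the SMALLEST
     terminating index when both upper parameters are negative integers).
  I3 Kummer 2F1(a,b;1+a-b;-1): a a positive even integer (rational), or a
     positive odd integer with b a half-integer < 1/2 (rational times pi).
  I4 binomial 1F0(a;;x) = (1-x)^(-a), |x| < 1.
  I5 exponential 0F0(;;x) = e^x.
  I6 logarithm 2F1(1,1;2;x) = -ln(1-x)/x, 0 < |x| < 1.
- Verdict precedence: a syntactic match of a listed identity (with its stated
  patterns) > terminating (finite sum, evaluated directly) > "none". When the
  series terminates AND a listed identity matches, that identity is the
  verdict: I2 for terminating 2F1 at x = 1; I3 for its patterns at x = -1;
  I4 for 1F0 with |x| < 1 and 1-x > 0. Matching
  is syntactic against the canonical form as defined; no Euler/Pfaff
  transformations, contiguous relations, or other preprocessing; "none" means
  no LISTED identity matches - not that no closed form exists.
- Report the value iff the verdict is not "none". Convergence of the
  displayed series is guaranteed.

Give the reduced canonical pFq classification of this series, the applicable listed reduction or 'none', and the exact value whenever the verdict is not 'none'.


Prefactor -\frac{2}{3}, argument \frac{3}{7}: 0F0 with upper {-} over lower {-}. Verdict: this is the exponential series (I5) (the 0F0 exponential series at x = \frac{3}{7}). Exact value: \left(-\frac{2}{3}\right) \cdot e^{\frac{3}{7}}.

First insight: with t_0 = -\frac{2}{3}, the factor k + 1/2 cancels (top and bottom), leaving C = -2/3, x = 3/7.
Consecutive-term ratio: r(k) = \frac{3}{7} * 1 / [(k+1)] - poly over poly, x = \frac{3}{7} from leading terms; C = -\frac{2}{3} at k = 0.


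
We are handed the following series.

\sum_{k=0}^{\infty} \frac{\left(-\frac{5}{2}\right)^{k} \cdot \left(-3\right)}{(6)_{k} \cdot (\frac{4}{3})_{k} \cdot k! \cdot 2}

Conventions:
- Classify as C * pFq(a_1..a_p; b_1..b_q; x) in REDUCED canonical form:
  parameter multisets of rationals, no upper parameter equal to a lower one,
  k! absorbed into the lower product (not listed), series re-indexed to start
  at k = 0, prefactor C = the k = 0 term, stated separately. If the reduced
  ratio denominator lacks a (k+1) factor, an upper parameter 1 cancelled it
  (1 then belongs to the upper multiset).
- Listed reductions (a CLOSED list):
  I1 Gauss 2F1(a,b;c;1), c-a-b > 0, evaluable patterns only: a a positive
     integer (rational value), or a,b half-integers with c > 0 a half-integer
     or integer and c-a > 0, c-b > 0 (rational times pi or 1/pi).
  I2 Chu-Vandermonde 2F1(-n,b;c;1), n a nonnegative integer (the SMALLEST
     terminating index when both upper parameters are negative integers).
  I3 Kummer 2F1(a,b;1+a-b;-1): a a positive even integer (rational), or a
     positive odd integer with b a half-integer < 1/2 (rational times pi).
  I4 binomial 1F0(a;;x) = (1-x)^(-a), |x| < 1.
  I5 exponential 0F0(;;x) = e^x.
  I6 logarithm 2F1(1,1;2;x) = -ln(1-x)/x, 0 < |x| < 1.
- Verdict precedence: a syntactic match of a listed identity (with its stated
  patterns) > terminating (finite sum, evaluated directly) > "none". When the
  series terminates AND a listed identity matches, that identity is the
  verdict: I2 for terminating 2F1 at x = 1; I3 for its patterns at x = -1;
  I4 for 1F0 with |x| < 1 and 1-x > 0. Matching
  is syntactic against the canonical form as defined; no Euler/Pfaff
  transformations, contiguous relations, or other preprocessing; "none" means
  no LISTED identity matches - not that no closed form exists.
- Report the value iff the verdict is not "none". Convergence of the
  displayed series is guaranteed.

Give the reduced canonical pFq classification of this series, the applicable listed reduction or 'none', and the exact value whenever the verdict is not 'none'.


Prefactor -\frac{3}{2}, argument -\frac{5}{2}: 0F2 with upper {-} over lower {\frac{4}{3}, 6}. Verdict: no listed reduction: x = -\frac{5}{2} and upper {-} fail every I1-I6 pattern.

Key observation: x = -\frac{5}{2} and the constant factors (C = -3/2, x = -5/2) combine into one prefactor.
Step ratio: r(k) = -\frac{5}{2} * 1 / [(k+\frac{4}{3}) (k+6) (k+1)] ; factor over Q: parameters, x = -\frac{5}{2}, and C = -\frac{3}{2}.


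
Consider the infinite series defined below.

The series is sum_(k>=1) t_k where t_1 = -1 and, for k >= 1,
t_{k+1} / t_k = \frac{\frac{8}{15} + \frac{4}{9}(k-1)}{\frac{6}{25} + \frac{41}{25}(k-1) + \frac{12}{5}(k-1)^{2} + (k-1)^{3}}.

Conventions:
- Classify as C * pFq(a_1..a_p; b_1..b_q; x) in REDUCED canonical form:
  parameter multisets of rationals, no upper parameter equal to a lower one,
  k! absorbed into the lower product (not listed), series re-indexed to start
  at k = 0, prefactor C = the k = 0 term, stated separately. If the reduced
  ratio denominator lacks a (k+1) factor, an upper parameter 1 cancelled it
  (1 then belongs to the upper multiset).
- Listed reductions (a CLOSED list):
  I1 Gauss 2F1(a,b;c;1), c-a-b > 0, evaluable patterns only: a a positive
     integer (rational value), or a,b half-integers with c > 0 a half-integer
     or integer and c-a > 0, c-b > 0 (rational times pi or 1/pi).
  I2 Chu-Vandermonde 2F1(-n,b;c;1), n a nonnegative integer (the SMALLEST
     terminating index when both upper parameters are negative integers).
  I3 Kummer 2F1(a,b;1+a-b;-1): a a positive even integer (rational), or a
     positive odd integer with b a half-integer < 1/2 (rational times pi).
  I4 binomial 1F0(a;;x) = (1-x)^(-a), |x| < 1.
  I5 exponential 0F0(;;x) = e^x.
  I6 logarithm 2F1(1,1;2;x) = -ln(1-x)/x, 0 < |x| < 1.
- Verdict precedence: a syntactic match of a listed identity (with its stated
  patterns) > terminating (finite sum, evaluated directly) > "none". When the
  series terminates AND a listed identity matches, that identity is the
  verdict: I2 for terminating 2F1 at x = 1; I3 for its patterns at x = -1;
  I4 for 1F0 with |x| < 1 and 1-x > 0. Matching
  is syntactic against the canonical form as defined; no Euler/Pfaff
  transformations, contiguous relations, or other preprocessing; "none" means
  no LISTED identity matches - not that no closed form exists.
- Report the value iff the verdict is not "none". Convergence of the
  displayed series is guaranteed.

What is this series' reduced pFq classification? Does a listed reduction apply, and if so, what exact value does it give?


x = \frac{4}{9} here; the reduced form reads 0F1, upper {-}, lower {\frac{1}{5}}, C = -1. Verdict: none - this 0F1 at x = \frac{4}{9} matches no listed pattern, and upper {-} holds no stopper.

First insight: t_0 = -1 here, and the expanded ratio factors over Q; C = -1, x = 4/9, roots give parameters.
Adjacent-term ratio: r(k) = \frac{4}{9} * 1 / [(k+\frac{1}{5}) (k+1)] - rational in k, leading ratio \frac{4}{9}; with t_0 = -1, classification follows.


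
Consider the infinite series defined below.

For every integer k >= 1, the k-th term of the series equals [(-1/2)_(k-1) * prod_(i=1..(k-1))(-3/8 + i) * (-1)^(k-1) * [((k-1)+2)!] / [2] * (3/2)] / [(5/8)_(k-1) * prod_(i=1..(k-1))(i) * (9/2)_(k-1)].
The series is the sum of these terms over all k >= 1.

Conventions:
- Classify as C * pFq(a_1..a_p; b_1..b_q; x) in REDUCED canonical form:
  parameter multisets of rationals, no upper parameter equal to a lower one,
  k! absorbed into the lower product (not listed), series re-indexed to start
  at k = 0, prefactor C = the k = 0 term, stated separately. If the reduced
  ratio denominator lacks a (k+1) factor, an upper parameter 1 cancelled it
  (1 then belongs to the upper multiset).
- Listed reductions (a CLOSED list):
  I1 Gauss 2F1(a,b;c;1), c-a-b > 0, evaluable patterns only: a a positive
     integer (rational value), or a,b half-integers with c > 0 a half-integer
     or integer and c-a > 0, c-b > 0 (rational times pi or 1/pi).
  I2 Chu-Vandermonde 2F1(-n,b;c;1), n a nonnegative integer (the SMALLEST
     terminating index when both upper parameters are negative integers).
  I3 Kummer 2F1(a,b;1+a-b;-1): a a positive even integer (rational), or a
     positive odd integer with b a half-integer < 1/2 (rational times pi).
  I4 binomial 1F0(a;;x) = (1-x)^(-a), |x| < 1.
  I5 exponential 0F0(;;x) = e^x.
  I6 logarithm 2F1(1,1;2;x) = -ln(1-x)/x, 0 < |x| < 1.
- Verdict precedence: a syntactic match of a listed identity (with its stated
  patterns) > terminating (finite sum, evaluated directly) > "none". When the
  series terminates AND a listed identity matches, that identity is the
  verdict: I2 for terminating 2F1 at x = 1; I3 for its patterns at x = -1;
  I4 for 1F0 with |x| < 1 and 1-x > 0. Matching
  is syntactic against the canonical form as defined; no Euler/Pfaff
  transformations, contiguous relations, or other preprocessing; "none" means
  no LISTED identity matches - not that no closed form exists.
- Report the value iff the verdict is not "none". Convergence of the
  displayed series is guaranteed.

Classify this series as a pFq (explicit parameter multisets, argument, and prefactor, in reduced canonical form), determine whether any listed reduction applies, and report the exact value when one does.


Classification (C = 3/2): 2F1 with upper {-1/2, 3}, lower {9/2}, argument x = -1. Verdict: Kummer's theorem (I3) fires (x = -1; c = 9/2 equals 1+a-b for upper {-1/2, 3}: listed pattern). Exact value: (315/512) * pi.

First insight: t_0 being 3/2, the parameter 5/8 appears in both the upper and lower lists and cancels.
Adjacent-term ratio: r(k) = (-1) * (k-1/2) (k+3) / [(k+9/2) (k+1)] - rational in k, leading ratio (-1); with t_0 = 3/2, classification follows.


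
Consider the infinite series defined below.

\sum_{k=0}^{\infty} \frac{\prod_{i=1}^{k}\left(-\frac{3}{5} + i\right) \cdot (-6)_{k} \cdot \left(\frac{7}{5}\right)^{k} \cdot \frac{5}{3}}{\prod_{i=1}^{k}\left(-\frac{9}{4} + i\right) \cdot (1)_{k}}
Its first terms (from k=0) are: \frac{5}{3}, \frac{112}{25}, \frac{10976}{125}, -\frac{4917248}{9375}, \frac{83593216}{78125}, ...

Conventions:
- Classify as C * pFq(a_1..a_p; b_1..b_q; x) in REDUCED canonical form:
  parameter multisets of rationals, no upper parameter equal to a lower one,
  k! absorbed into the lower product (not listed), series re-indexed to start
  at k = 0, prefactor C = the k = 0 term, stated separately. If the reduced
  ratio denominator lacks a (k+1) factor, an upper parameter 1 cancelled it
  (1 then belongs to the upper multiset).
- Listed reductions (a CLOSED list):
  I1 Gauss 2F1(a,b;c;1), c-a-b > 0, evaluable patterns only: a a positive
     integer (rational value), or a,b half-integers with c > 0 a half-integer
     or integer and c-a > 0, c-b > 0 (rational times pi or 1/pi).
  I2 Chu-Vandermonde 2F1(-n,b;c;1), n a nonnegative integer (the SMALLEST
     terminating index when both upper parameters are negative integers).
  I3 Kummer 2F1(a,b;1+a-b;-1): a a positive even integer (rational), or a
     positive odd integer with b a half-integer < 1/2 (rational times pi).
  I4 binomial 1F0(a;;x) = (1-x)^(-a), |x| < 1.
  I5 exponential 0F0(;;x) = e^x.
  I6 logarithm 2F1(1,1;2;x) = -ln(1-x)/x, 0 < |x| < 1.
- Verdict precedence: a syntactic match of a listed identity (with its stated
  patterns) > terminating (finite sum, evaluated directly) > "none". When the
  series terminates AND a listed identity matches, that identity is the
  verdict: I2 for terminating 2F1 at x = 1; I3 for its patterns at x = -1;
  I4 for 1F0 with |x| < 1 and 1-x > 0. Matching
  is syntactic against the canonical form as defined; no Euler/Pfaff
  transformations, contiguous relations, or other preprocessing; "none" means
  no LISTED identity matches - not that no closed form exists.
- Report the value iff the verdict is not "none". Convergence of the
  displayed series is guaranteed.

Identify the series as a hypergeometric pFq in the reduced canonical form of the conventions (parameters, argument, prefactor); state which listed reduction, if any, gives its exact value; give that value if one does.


At argument \frac{7}{5}: a 2F1 with upper {-6, \frac{2}{5}}, lower {-\frac{5}{4}}, scaled by C = \frac{5}{3}. Verdict: terminating (-6 upstairs). 7 nonzero terms in all; added directly. Its exact value is \frac{10456657817}{3662109375}.

Structural cue: from the first term \frac{5}{3}: (1)_k (prefactor 5/3) is k! itself.
Ratio: r(k) = \frac{7}{5} * (k-6) (k+\frac{2}{5}) / [(k-\frac{5}{4}) (k+1)] ; factor over Q: parameters, x = \frac{7}{5}, and C = \frac{5}{3}.
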